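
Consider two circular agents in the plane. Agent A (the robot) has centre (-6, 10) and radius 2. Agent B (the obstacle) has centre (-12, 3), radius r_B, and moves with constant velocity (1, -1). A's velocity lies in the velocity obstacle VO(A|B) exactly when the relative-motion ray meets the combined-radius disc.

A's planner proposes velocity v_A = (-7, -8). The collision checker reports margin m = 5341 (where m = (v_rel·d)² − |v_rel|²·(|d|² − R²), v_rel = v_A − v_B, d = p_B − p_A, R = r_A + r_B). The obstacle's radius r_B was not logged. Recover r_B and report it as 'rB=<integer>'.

m = 5341
d = (-6, -7);  v_rel = (-8, -7),  |v_rel|² = 113
v_rel×d = (-8)·(-7) − (-7)·(-6) = 14
since m = R²·113 − 14²:  R² = (196 + 5341) / 113 = 49
R = √49 = 7  ⇒  r_B = 7 − 2 = 5

rB=5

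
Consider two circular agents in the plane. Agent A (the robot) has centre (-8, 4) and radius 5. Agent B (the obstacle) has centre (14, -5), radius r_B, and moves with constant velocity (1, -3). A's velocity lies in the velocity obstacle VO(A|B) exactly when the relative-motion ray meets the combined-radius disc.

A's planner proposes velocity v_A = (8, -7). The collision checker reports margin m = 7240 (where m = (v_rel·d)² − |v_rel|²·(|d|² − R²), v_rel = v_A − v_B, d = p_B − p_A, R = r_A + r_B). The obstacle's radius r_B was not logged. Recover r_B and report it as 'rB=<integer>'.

m = 7240
d = (22, -9);  v_rel = (7, -4),  |v_rel|² = 65
v_rel×d = (7)·(-9) − (-4)·(22) = 25
since m = R²·65 − 25²:  R² = (625 + 7240) / 65 = 121
R = √121 = 11  ⇒  r_B = 11 − 5 = 6

rB=6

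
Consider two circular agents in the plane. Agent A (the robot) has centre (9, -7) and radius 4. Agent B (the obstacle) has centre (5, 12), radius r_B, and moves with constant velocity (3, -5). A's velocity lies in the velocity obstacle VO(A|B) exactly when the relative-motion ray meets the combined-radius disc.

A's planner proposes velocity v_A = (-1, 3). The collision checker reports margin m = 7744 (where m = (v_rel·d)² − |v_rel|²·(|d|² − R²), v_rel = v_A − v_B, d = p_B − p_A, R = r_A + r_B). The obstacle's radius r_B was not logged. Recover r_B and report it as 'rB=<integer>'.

m = 7744
d = (-4, 19);  v_rel = (-4, 8),  |v_rel|² = 80
v_rel×d = (-4)·(19) − (8)·(-4) = -44
since m = R²·80 − (-44)²:  R² = (1936 + 7744) / 80 = 121
R = √121 = 11  ⇒  r_B = 11 − 4 = 7

rB=7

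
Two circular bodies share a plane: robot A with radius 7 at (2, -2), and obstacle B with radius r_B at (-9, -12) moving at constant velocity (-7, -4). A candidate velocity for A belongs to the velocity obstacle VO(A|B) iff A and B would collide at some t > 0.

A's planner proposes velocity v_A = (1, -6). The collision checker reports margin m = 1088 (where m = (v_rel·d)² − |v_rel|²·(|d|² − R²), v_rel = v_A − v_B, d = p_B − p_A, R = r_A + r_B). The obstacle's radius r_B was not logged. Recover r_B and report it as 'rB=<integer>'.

m = 1088
d = (-11, -10);  v_rel = (8, -2),  |v_rel|² = 68
v_rel×d = (8)·(-10) − (-2)·(-11) = -102
since m = R²·68 − (-102)²:  R² = (10404 + 1088) / 68 = 169
R = √169 = 13  ⇒  r_B = 13 − 7 = 6

rB=6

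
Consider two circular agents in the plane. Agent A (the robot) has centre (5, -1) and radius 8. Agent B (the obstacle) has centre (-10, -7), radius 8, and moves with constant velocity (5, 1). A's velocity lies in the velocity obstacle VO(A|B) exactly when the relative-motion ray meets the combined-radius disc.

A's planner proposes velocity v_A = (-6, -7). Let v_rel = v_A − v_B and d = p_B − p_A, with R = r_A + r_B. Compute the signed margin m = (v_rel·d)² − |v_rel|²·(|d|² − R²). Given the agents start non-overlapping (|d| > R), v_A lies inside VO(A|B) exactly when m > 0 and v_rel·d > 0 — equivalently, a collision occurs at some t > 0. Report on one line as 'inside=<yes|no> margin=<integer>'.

d = (-15, -6),  |d|² = 261;  R = 8+8 = 16,  c = 261−16² = 5
v_rel = (-11, -8),  |v_rel|² = 185;  v_rel·d = (-11)·(-15) + (-8)·(-6) = 213
185·t² − 426·t + 5 = 0  ⇒  m = 213² − 185·5 = 44444
m = 44444 > 0,  v_rel·d = 213 > 0  ⇒  inside

inside=yes margin=44444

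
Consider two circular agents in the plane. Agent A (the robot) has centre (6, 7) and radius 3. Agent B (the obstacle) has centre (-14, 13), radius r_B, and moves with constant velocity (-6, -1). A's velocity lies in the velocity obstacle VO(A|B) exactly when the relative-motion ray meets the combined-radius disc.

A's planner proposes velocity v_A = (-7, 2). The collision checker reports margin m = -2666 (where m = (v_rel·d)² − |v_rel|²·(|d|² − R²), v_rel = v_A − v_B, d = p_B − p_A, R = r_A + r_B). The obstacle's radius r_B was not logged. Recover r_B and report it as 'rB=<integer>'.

m = -2666
d = (-20, 6);  v_rel = (-1, 3),  |v_rel|² = 10
v_rel×d = (-1)·(6) − (3)·(-20) = 54
since m = R²·10 − 54²:  R² = (2916 + -2666) / 10 = 25
R = √25 = 5  ⇒  r_B = 5 − 3 = 2

rB=2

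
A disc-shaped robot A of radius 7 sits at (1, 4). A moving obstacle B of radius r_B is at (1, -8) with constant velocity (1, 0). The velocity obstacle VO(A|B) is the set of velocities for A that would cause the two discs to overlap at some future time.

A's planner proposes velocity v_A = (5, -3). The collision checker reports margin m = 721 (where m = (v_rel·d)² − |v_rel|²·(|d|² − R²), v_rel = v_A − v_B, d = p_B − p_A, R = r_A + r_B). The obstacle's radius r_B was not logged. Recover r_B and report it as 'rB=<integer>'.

m = 721
d = (0, -12);  v_rel = (4, -3),  |v_rel|² = 25
v_rel×d = (4)·(-12) − (-3)·(0) = -48
since m = R²·25 − (-48)²:  R² = (2304 + 721) / 25 = 121
R = √121 = 11  ⇒  r_B = 11 − 7 = 4

rB=4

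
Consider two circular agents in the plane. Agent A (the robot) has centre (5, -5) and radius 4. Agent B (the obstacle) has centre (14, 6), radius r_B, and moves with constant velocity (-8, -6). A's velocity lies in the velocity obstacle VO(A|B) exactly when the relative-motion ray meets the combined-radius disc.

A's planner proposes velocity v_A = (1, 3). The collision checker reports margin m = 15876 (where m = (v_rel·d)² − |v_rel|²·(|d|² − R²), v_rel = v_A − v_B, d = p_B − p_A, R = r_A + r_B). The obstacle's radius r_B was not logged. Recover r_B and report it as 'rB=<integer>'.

m = 15876
d = (9, 11);  v_rel = (9, 9),  |v_rel|² = 162
v_rel×d = (9)·(11) − (9)·(9) = 18
since m = R²·162 − 18²:  R² = (324 + 15876) / 162 = 100
R = √100 = 10  ⇒  r_B = 10 − 4 = 6

rB=6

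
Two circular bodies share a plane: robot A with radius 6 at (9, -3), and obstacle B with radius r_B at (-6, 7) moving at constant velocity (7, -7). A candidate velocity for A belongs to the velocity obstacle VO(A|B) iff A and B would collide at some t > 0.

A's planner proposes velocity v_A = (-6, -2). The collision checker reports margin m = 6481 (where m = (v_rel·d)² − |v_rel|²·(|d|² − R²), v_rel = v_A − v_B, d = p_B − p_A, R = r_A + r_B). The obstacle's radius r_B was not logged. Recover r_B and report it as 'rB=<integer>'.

m = 6481
d = (-15, 10);  v_rel = (-13, 5),  |v_rel|² = 194
v_rel×d = (-13)·(10) − (5)·(-15) = -55
since m = R²·194 − (-55)²:  R² = (3025 + 6481) / 194 = 49
R = √49 = 7  ⇒  r_B = 7 − 6 = 1

rB=1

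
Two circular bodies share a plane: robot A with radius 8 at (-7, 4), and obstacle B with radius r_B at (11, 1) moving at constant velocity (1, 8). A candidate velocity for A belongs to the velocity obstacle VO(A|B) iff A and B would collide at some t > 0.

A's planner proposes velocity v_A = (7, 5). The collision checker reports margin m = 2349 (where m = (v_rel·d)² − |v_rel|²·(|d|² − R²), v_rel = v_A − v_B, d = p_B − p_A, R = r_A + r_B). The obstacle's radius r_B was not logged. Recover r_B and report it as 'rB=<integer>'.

m = 2349
d = (18, -3);  v_rel = (6, -3),  |v_rel|² = 45
v_rel×d = (6)·(-3) − (-3)·(18) = 36
since m = R²·45 − 36²:  R² = (1296 + 2349) / 45 = 81
R = √81 = 9  ⇒  r_B = 9 − 8 = 1

rB=1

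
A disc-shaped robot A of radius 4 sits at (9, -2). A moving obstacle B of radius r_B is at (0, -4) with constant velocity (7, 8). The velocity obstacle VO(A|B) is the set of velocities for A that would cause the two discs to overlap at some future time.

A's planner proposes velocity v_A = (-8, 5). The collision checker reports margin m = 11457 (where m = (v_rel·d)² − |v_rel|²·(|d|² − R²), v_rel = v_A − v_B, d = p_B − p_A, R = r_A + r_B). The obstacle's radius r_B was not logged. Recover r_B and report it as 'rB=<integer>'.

m = 11457
d = (-9, -2);  v_rel = (-15, -3),  |v_rel|² = 234
v_rel×d = (-15)·(-2) − (-3)·(-9) = 3
since m = R²·234 − 3²:  R² = (9 + 11457) / 234 = 49
R = √49 = 7  ⇒  r_B = 7 − 4 = 3

rB=3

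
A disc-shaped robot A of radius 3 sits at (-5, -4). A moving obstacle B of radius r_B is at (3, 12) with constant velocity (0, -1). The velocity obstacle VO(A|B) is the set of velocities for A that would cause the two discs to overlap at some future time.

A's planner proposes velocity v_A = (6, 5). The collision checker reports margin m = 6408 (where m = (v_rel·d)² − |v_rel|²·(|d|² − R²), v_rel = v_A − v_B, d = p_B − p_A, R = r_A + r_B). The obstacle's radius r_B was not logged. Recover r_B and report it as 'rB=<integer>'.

m = 6408
d = (8, 16);  v_rel = (6, 6),  |v_rel|² = 72
v_rel×d = (6)·(16) − (6)·(8) = 48
since m = R²·72 − 48²:  R² = (2304 + 6408) / 72 = 121
R = √121 = 11  ⇒  r_B = 11 − 3 = 8

rB=8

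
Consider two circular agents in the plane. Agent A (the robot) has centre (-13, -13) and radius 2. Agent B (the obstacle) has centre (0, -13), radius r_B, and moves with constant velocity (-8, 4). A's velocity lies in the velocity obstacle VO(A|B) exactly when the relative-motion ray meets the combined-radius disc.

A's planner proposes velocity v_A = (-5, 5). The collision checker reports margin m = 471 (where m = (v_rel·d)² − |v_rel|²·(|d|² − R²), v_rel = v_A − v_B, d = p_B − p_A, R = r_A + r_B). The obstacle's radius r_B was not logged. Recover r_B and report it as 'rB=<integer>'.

m = 471
d = (13, 0);  v_rel = (3, 1),  |v_rel|² = 10
v_rel×d = (3)·(0) − (1)·(13) = -13
since m = R²·10 − (-13)²:  R² = (169 + 471) / 10 = 64
R = √64 = 8  ⇒  r_B = 8 − 2 = 6

rB=6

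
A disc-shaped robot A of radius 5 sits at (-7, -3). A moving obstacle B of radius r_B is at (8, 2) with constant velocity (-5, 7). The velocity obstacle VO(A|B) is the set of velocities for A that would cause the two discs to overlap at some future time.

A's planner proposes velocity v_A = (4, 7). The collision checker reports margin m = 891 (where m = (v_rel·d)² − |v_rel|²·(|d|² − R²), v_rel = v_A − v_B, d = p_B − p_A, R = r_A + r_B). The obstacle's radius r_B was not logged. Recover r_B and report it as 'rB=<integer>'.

m = 891
d = (15, 5);  v_rel = (9, 0),  |v_rel|² = 81
v_rel×d = (9)·(5) − (0)·(15) = 45
since m = R²·81 − 45²:  R² = (2025 + 891) / 81 = 36
R = √36 = 6  ⇒  r_B = 6 − 5 = 1

rB=1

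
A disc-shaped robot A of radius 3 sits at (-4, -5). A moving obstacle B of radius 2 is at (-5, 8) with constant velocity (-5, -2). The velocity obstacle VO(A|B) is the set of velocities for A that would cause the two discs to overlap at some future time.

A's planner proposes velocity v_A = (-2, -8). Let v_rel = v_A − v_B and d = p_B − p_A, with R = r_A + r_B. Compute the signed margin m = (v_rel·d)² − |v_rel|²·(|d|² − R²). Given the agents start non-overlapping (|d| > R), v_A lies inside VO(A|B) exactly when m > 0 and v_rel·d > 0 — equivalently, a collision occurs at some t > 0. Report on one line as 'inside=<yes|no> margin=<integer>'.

d = (-1, 13),  |d|² = 170;  R = 3+2 = 5,  c = 170−5² = 145
v_rel = (3, -6),  |v_rel|² = 45;  v_rel·d = (3)·(-1) + (-6)·(13) = -81
45·t² + 162·t + 145 = 0  ⇒  m = (-81)² − 45·145 = 36
m = 36 > 0,  v_rel·d = -81 < 0  ⇒  outside

inside=no margin=36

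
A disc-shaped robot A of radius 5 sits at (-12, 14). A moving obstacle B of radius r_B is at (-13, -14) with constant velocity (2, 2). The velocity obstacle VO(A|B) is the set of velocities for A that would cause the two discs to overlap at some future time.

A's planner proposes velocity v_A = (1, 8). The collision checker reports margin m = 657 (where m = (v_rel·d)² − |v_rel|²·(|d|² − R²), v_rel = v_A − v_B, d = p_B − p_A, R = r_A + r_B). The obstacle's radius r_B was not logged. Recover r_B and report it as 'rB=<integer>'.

m = 657
d = (-1, -28);  v_rel = (-1, 6),  |v_rel|² = 37
v_rel×d = (-1)·(-28) − (6)·(-1) = 34
since m = R²·37 − 34²:  R² = (1156 + 657) / 37 = 49
R = √49 = 7  ⇒  r_B = 7 − 5 = 2

rB=2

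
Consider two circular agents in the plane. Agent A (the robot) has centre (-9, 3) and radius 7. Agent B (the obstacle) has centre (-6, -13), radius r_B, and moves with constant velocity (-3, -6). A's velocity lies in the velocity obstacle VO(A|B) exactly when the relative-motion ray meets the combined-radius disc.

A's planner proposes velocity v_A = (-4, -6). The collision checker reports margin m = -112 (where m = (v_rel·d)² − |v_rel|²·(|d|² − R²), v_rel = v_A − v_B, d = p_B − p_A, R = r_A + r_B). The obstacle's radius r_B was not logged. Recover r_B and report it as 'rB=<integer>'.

m = -112
d = (3, -16);  v_rel = (-1, 0),  |v_rel|² = 1
v_rel×d = (-1)·(-16) − (0)·(3) = 16
since m = R²·1 − 16²:  R² = (256 + -112) / 1 = 144
R = √144 = 12  ⇒  r_B = 12 − 7 = 5

rB=5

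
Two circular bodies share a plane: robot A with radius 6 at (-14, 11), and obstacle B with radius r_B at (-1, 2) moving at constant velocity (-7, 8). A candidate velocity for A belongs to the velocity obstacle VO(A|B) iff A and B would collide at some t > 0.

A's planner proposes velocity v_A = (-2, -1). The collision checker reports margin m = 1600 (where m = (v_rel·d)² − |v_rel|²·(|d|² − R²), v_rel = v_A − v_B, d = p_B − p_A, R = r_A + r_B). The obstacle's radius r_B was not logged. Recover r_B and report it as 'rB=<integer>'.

m = 1600
d = (13, -9);  v_rel = (5, -9),  |v_rel|² = 106
v_rel×d = (5)·(-9) − (-9)·(13) = 72
since m = R²·106 − 72²:  R² = (5184 + 1600) / 106 = 64
R = √64 = 8  ⇒  r_B = 8 − 6 = 2

rB=2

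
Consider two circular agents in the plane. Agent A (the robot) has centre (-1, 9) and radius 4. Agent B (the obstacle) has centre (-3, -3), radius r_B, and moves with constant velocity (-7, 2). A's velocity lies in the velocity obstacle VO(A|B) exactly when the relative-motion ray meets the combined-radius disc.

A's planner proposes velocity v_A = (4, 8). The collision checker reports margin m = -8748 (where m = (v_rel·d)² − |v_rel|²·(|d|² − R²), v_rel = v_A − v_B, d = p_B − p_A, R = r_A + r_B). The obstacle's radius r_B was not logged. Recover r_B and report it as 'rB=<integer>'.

m = -8748
d = (-2, -12);  v_rel = (11, 6),  |v_rel|² = 157
v_rel×d = (11)·(-12) − (6)·(-2) = -120
since m = R²·157 − (-120)²:  R² = (14400 + -8748) / 157 = 36
R = √36 = 6  ⇒  r_B = 6 − 4 = 2

rB=2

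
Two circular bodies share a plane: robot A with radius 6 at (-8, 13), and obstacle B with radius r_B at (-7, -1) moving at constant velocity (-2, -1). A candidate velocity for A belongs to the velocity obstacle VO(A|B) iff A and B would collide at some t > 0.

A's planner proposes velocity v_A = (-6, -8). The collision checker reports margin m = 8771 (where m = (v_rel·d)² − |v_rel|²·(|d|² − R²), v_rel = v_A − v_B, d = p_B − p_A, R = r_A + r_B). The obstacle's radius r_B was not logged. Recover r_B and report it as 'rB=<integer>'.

m = 8771
d = (1, -14);  v_rel = (-4, -7),  |v_rel|² = 65
v_rel×d = (-4)·(-14) − (-7)·(1) = 63
since m = R²·65 − 63²:  R² = (3969 + 8771) / 65 = 196
R = √196 = 14  ⇒  r_B = 14 − 6 = 8

rB=8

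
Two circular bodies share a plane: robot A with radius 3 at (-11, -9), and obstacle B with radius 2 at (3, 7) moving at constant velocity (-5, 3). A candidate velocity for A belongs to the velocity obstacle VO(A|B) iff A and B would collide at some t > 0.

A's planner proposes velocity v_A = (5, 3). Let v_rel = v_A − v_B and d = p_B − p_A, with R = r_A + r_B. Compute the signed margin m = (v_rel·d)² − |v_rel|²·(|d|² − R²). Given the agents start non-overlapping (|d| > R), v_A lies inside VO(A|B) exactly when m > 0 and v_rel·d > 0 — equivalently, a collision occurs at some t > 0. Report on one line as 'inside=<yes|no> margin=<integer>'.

d = (14, 16),  |d|² = 452;  R = 3+2 = 5,  c = 452−5² = 427
v_rel = (10, 0),  |v_rel|² = 100;  v_rel·d = (10)·(14) + (0)·(16) = 140
100·t² − 280·t + 427 = 0  ⇒  m = 140² − 100·427 = -23100
m = -23100 < 0,  v_rel·d = 140 > 0  ⇒  outside

inside=no margin=-23100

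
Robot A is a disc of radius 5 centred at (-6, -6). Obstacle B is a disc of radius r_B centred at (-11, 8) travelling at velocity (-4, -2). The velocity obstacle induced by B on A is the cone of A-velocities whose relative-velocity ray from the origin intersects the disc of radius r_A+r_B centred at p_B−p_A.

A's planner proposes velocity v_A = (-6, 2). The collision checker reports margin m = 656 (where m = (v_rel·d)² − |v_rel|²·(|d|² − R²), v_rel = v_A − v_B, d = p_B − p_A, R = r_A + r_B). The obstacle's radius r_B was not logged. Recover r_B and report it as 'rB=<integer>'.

m = 656
d = (-5, 14);  v_rel = (-2, 4),  |v_rel|² = 20
v_rel×d = (-2)·(14) − (4)·(-5) = -8
since m = R²·20 − (-8)²:  R² = (64 + 656) / 20 = 36
R = √36 = 6  ⇒  r_B = 6 − 5 = 1

rB=1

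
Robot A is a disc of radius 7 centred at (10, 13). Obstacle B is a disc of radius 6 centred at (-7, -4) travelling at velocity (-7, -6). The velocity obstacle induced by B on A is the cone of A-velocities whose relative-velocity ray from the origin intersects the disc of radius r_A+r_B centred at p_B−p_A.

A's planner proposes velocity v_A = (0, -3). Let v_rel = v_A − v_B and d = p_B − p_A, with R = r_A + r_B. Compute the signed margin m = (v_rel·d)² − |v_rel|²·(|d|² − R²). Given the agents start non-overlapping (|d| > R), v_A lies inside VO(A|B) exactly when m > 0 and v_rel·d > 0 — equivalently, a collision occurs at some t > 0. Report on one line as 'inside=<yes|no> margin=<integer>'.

d = (-17, -17),  |d|² = 578;  R = 7+6 = 13,  c = 578−13² = 409
v_rel = (7, 3),  |v_rel|² = 58;  v_rel·d = (7)·(-17) + (3)·(-17) = -170
58·t² + 340·t + 409 = 0  ⇒  m = (-170)² − 58·409 = 5178
m = 5178 > 0,  v_rel·d = -170 < 0  ⇒  outside

inside=no margin=5178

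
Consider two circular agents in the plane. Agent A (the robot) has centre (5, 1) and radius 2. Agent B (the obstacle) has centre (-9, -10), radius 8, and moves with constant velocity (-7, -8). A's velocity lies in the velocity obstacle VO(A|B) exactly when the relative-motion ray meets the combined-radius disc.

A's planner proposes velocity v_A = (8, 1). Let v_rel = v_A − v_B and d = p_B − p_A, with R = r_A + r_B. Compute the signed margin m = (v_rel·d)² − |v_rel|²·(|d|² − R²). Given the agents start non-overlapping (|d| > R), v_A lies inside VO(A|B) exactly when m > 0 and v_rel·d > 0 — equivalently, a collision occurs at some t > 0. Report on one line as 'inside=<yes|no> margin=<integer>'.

d = (-14, -11),  |d|² = 317;  R = 2+8 = 10,  c = 317−10² = 217
v_rel = (15, 9),  |v_rel|² = 306;  v_rel·d = (15)·(-14) + (9)·(-11) = -309
306·t² + 618·t + 217 = 0  ⇒  m = (-309)² − 306·217 = 29079
m = 29079 > 0,  v_rel·d = -309 < 0  ⇒  outside

inside=no margin=29079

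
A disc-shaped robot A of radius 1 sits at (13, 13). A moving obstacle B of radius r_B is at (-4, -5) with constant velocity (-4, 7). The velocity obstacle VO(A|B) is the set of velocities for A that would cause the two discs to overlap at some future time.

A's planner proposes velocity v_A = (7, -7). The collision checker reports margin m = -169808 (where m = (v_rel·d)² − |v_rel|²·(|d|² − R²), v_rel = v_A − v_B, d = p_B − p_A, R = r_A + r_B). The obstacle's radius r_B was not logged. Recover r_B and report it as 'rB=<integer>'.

m = -169808
d = (-17, -18);  v_rel = (11, -14),  |v_rel|² = 317
v_rel×d = (11)·(-18) − (-14)·(-17) = -436
since m = R²·317 − (-436)²:  R² = (190096 + -169808) / 317 = 64
R = √64 = 8  ⇒  r_B = 8 − 1 = 7

rB=7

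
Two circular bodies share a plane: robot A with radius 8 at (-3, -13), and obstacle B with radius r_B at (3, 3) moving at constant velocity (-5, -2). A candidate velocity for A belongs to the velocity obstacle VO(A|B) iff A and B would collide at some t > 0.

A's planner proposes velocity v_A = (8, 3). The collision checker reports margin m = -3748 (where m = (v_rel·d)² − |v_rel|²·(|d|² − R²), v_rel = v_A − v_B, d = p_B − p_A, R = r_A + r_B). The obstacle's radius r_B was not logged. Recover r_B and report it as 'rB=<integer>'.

m = -3748
d = (6, 16);  v_rel = (13, 5),  |v_rel|² = 194
v_rel×d = (13)·(16) − (5)·(6) = 178
since m = R²·194 − 178²:  R² = (31684 + -3748) / 194 = 144
R = √144 = 12  ⇒  r_B = 12 − 8 = 4

rB=4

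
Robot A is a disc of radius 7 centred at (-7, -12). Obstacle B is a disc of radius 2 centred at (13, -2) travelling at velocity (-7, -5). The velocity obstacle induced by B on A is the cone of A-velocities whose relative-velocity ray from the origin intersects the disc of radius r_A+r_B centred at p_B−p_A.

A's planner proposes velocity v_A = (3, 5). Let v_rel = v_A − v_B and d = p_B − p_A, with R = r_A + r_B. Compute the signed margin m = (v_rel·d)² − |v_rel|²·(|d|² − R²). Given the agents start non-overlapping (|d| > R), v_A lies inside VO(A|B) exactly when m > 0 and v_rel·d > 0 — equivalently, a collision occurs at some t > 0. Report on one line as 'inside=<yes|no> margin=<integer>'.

d = (20, 10),  |d|² = 500;  R = 7+2 = 9,  c = 500−9² = 419
v_rel = (10, 10),  |v_rel|² = 200;  v_rel·d = (10)·(20) + (10)·(10) = 300
200·t² − 600·t + 419 = 0  ⇒  m = 300² − 200·419 = 6200
m = 6200 > 0,  v_rel·d = 300 > 0  ⇒  inside

inside=yes margin=6200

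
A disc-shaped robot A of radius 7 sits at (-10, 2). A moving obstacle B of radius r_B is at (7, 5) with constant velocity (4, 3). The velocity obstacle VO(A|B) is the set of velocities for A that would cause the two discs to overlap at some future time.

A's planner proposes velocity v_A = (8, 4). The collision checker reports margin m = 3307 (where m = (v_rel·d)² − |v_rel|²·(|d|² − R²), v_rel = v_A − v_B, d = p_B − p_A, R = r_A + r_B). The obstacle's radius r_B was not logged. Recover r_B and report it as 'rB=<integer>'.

m = 3307
d = (17, 3);  v_rel = (4, 1),  |v_rel|² = 17
v_rel×d = (4)·(3) − (1)·(17) = -5
since m = R²·17 − (-5)²:  R² = (25 + 3307) / 17 = 196
R = √196 = 14  ⇒  r_B = 14 − 7 = 7

rB=7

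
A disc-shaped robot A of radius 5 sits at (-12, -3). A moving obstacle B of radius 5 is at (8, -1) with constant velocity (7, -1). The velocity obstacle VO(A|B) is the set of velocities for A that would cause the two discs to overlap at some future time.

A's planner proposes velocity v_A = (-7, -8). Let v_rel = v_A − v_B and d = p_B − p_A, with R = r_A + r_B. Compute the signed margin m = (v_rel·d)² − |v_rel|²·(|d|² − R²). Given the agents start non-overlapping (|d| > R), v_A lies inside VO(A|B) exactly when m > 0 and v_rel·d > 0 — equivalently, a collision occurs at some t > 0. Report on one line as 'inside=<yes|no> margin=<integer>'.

d = (20, 2),  |d|² = 404;  R = 5+5 = 10,  c = 404−10² = 304
v_rel = (-14, -7),  |v_rel|² = 245;  v_rel·d = (-14)·(20) + (-7)·(2) = -294
245·t² + 588·t + 304 = 0  ⇒  m = (-294)² − 245·304 = 11956
m = 11956 > 0,  v_rel·d = -294 < 0  ⇒  outside

inside=no margin=11956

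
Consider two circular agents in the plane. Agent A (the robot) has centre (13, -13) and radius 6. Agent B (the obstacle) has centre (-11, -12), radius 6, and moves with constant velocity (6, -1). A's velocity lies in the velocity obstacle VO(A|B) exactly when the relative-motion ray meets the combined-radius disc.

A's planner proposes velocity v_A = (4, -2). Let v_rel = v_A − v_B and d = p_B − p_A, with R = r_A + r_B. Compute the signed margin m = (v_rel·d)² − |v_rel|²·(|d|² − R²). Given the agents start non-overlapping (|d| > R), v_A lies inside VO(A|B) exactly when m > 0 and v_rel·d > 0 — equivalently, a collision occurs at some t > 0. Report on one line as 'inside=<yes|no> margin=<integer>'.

d = (-24, 1),  |d|² = 577;  R = 6+6 = 12,  c = 577−12² = 433
v_rel = (-2, -1),  |v_rel|² = 5;  v_rel·d = (-2)·(-24) + (-1)·(1) = 47
5·t² − 94·t + 433 = 0  ⇒  m = 47² − 5·433 = 44
m = 44 > 0,  v_rel·d = 47 > 0  ⇒  inside

inside=yes margin=44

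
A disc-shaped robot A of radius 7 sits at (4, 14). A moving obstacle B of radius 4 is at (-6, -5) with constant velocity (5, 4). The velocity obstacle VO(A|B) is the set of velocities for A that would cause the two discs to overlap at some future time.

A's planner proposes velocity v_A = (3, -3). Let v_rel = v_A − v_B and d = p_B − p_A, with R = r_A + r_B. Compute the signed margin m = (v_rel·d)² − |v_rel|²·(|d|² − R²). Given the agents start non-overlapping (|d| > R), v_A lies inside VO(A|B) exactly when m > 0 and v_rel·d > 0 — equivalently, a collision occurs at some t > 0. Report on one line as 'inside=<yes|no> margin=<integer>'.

d = (-10, -19),  |d|² = 461;  R = 7+4 = 11,  c = 461−11² = 340
v_rel = (-2, -7),  |v_rel|² = 53;  v_rel·d = (-2)·(-10) + (-7)·(-19) = 153
53·t² − 306·t + 340 = 0  ⇒  m = 153² − 53·340 = 5389
m = 5389 > 0,  v_rel·d = 153 > 0  ⇒  inside

inside=yes margin=5389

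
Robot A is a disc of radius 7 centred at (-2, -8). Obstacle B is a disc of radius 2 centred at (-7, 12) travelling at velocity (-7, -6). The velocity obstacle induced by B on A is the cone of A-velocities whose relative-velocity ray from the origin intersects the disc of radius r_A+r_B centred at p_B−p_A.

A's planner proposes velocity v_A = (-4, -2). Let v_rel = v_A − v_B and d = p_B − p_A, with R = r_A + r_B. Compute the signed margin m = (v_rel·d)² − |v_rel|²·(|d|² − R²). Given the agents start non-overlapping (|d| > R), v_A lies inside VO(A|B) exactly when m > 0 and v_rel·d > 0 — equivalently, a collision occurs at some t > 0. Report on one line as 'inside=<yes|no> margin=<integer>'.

d = (-5, 20),  |d|² = 425;  R = 7+2 = 9,  c = 425−9² = 344
v_rel = (3, 4),  |v_rel|² = 25;  v_rel·d = (3)·(-5) + (4)·(20) = 65
25·t² − 130·t + 344 = 0  ⇒  m = 65² − 25·344 = -4375
m = -4375 < 0,  v_rel·d = 65 > 0  ⇒  outside

inside=no margin=-4375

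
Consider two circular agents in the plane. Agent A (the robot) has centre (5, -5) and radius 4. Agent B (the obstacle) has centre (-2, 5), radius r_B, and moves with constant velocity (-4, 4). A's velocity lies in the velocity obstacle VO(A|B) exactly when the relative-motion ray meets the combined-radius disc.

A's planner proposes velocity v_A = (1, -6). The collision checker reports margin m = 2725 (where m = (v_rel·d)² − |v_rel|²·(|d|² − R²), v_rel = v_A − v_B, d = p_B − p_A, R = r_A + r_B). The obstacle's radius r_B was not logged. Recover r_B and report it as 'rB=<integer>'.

m = 2725
d = (-7, 10);  v_rel = (5, -10),  |v_rel|² = 125
v_rel×d = (5)·(10) − (-10)·(-7) = -20
since m = R²·125 − (-20)²:  R² = (400 + 2725) / 125 = 25
R = √25 = 5  ⇒  r_B = 5 − 4 = 1

rB=1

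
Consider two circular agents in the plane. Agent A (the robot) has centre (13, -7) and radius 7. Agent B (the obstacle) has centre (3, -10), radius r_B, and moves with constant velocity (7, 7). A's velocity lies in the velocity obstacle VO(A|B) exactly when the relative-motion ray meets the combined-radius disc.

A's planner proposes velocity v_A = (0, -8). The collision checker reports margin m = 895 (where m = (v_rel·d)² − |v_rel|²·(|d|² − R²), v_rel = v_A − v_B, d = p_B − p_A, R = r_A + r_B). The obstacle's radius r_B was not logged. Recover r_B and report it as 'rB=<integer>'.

m = 895
d = (-10, -3);  v_rel = (-7, -15),  |v_rel|² = 274
v_rel×d = (-7)·(-3) − (-15)·(-10) = -129
since m = R²·274 − (-129)²:  R² = (16641 + 895) / 274 = 64
R = √64 = 8  ⇒  r_B = 8 − 7 = 1

rB=1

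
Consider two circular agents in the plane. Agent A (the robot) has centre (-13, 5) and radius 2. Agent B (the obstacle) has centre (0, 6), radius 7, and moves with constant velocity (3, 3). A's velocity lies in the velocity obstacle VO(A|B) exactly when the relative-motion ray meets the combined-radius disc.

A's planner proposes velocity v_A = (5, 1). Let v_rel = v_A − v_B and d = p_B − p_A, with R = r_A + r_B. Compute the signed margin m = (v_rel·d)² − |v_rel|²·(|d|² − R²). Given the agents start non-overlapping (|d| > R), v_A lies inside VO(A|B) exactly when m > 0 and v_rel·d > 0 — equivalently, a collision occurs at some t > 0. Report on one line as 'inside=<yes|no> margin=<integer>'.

d = (13, 1),  |d|² = 170;  R = 2+7 = 9,  c = 170−9² = 89
v_rel = (2, -2),  |v_rel|² = 8;  v_rel·d = (2)·(13) + (-2)·(1) = 24
8·t² − 48·t + 89 = 0  ⇒  m = 24² − 8·89 = -136
m = -136 < 0,  v_rel·d = 24 > 0  ⇒  outside

inside=no margin=-136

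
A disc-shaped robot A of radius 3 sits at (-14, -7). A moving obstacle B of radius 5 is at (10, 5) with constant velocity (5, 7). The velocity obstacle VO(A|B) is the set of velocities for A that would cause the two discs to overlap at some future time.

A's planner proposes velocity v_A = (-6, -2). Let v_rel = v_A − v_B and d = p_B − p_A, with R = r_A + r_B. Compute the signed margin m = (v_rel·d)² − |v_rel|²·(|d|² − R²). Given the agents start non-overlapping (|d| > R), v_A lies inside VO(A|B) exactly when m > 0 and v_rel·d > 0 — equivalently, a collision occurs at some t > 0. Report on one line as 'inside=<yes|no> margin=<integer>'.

d = (24, 12),  |d|² = 720;  R = 3+5 = 8,  c = 720−8² = 656
v_rel = (-11, -9),  |v_rel|² = 202;  v_rel·d = (-11)·(24) + (-9)·(12) = -372
202·t² + 744·t + 656 = 0  ⇒  m = (-372)² − 202·656 = 5872
m = 5872 > 0,  v_rel·d = -372 < 0  ⇒  outside

inside=no margin=5872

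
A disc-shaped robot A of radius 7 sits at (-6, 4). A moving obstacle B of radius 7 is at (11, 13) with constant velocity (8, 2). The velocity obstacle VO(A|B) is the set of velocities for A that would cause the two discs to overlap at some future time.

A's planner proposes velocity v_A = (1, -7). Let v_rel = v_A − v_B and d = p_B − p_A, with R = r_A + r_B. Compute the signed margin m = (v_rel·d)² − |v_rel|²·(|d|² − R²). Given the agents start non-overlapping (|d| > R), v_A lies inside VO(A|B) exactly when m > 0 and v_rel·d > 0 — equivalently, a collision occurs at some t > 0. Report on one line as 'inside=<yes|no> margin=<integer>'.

d = (17, 9),  |d|² = 370;  R = 7+7 = 14,  c = 370−14² = 174
v_rel = (-7, -9),  |v_rel|² = 130;  v_rel·d = (-7)·(17) + (-9)·(9) = -200
130·t² + 400·t + 174 = 0  ⇒  m = (-200)² − 130·174 = 17380
m = 17380 > 0,  v_rel·d = -200 < 0  ⇒  outside

inside=no margin=17380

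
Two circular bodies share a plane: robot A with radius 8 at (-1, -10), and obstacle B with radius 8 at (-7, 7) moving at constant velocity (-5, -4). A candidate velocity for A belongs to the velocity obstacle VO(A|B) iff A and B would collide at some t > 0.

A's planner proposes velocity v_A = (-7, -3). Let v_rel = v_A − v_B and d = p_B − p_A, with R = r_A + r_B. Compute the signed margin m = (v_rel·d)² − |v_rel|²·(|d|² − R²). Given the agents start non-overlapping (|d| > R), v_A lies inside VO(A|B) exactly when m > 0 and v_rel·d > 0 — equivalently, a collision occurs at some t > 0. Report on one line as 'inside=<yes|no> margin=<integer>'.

d = (-6, 17),  |d|² = 325;  R = 8+8 = 16,  c = 325−16² = 69
v_rel = (-2, 1),  |v_rel|² = 5;  v_rel·d = (-2)·(-6) + (1)·(17) = 29
5·t² − 58·t + 69 = 0  ⇒  m = 29² − 5·69 = 496
m = 496 > 0,  v_rel·d = 29 > 0  ⇒  inside

inside=yes margin=496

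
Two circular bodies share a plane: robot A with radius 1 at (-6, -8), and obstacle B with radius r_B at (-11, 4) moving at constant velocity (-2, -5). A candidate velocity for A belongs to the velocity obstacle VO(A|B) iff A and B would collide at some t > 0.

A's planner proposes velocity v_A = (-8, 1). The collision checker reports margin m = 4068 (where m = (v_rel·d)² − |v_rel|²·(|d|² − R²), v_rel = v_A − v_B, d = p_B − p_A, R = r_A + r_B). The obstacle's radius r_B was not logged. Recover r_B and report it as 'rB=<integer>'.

m = 4068
d = (-5, 12);  v_rel = (-6, 6),  |v_rel|² = 72
v_rel×d = (-6)·(12) − (6)·(-5) = -42
since m = R²·72 − (-42)²:  R² = (1764 + 4068) / 72 = 81
R = √81 = 9  ⇒  r_B = 9 − 1 = 8

rB=8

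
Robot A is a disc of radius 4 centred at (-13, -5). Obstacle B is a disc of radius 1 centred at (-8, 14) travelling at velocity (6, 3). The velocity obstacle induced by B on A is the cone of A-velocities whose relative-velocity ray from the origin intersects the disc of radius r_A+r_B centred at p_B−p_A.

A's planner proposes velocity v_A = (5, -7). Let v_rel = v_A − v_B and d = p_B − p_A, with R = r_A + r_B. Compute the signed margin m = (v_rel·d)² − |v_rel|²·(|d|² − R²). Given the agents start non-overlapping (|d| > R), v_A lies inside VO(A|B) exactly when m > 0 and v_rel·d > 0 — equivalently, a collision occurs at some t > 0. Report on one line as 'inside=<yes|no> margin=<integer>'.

d = (5, 19),  |d|² = 386;  R = 4+1 = 5,  c = 386−5² = 361
v_rel = (-1, -10),  |v_rel|² = 101;  v_rel·d = (-1)·(5) + (-10)·(19) = -195
101·t² + 390·t + 361 = 0  ⇒  m = (-195)² − 101·361 = 1564
m = 1564 > 0,  v_rel·d = -195 < 0  ⇒  outside

inside=no margin=1564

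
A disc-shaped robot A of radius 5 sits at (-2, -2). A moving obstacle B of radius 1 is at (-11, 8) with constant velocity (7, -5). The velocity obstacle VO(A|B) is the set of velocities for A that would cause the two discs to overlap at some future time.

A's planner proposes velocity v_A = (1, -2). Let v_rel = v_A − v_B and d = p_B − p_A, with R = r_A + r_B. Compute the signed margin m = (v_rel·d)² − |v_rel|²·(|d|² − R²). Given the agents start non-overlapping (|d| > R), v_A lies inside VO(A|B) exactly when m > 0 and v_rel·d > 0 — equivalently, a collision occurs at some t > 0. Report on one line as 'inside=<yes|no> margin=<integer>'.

d = (-9, 10),  |d|² = 181;  R = 5+1 = 6,  c = 181−6² = 145
v_rel = (-6, 3),  |v_rel|² = 45;  v_rel·d = (-6)·(-9) + (3)·(10) = 84
45·t² − 168·t + 145 = 0  ⇒  m = 84² − 45·145 = 531
m = 531 > 0,  v_rel·d = 84 > 0  ⇒  inside

inside=yes margin=531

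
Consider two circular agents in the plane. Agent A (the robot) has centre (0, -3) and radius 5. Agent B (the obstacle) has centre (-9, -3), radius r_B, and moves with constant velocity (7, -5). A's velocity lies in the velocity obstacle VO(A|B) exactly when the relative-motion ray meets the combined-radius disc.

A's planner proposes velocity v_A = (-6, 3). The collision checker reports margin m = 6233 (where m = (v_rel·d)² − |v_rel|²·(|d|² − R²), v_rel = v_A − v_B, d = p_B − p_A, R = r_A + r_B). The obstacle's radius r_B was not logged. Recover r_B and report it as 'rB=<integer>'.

m = 6233
d = (-9, 0);  v_rel = (-13, 8),  |v_rel|² = 233
v_rel×d = (-13)·(0) − (8)·(-9) = 72
since m = R²·233 − 72²:  R² = (5184 + 6233) / 233 = 49
R = √49 = 7  ⇒  r_B = 7 − 5 = 2

rB=2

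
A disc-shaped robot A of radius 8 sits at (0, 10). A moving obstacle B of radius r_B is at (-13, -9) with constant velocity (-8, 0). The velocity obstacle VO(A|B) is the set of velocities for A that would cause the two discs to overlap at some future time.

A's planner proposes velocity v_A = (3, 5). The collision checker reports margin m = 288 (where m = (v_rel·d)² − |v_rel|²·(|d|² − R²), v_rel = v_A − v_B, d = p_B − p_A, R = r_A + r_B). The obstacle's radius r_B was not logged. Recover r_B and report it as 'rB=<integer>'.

m = 288
d = (-13, -19);  v_rel = (11, 5),  |v_rel|² = 146
v_rel×d = (11)·(-19) − (5)·(-13) = -144
since m = R²·146 − (-144)²:  R² = (20736 + 288) / 146 = 144
R = √144 = 12  ⇒  r_B = 12 − 8 = 4

rB=4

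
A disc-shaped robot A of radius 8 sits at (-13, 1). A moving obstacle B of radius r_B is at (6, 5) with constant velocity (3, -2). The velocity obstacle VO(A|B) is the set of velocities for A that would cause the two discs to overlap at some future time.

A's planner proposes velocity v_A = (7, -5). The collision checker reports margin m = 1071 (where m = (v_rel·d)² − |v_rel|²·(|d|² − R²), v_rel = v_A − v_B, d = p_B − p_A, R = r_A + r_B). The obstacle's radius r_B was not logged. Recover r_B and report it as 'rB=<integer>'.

m = 1071
d = (19, 4);  v_rel = (4, -3),  |v_rel|² = 25
v_rel×d = (4)·(4) − (-3)·(19) = 73
since m = R²·25 − 73²:  R² = (5329 + 1071) / 25 = 256
R = √256 = 16  ⇒  r_B = 16 − 8 = 8

rB=8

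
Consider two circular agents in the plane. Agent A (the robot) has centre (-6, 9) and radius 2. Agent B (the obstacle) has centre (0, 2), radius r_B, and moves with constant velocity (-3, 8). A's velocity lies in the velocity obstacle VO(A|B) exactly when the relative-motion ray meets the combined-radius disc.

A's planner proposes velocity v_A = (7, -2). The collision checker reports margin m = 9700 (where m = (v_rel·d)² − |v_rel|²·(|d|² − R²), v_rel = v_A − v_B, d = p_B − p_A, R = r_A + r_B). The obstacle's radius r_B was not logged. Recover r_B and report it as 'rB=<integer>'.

m = 9700
d = (6, -7);  v_rel = (10, -10),  |v_rel|² = 200
v_rel×d = (10)·(-7) − (-10)·(6) = -10
since m = R²·200 − (-10)²:  R² = (100 + 9700) / 200 = 49
R = √49 = 7  ⇒  r_B = 7 − 2 = 5

rB=5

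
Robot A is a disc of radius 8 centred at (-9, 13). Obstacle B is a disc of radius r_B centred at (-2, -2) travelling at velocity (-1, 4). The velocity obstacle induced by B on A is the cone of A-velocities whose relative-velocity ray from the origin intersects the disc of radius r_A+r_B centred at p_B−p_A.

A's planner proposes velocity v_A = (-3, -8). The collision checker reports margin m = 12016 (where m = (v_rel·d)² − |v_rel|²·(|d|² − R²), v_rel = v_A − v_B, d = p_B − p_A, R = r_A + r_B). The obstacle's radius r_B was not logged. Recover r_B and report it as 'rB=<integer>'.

m = 12016
d = (7, -15);  v_rel = (-2, -12),  |v_rel|² = 148
v_rel×d = (-2)·(-15) − (-12)·(7) = 114
since m = R²·148 − 114²:  R² = (12996 + 12016) / 148 = 169
R = √169 = 13  ⇒  r_B = 13 − 8 = 5

rB=5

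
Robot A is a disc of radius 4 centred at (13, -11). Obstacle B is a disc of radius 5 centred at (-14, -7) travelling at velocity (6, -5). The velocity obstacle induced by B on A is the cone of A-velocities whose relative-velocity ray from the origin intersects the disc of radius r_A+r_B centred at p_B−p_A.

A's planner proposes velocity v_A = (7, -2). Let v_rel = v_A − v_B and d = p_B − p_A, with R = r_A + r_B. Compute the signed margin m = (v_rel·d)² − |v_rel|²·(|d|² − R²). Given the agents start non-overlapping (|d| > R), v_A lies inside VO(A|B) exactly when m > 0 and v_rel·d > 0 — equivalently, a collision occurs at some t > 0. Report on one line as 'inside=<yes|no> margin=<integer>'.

d = (-27, 4),  |d|² = 745;  R = 4+5 = 9,  c = 745−9² = 664
v_rel = (1, 3),  |v_rel|² = 10;  v_rel·d = (1)·(-27) + (3)·(4) = -15
10·t² + 30·t + 664 = 0  ⇒  m = (-15)² − 10·664 = -6415
m = -6415 < 0,  v_rel·d = -15 < 0  ⇒  outside

inside=no margin=-6415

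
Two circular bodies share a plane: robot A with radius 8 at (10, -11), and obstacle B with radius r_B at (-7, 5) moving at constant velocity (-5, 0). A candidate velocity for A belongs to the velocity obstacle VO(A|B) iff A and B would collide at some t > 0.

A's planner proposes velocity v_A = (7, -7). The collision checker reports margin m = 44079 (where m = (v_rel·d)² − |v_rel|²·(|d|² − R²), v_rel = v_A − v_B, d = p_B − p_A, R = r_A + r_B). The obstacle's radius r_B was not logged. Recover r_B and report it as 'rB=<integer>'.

m = 44079
d = (-17, 16);  v_rel = (12, -7),  |v_rel|² = 193
v_rel×d = (12)·(16) − (-7)·(-17) = 73
since m = R²·193 − 73²:  R² = (5329 + 44079) / 193 = 256
R = √256 = 16  ⇒  r_B = 16 − 8 = 8

rB=8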